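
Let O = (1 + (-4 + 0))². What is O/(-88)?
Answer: -9/88 ≈ -0.10227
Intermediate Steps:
O = 9 (O = (1 - 4)² = (-3)² = 9)
O/(-88) = 9/(-88) = 9*(-1/88) = -9/88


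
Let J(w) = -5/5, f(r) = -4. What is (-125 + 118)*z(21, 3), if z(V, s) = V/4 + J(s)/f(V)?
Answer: -77/2 ≈ -38.500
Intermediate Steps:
J(w) = -1 (J(w) = -5*⅕ = -1)
z(V, s) = ¼ + V/4 (z(V, s) = V/4 - 1/(-4) = V*(¼) - 1*(-¼) = V/4 + ¼ = ¼ + V/4)
(-125 + 118)*z(21, 3) = (-125 + 118)*(¼ + (¼)*21) = -7*(¼ + 21/4) = -7*11/2 = -77/2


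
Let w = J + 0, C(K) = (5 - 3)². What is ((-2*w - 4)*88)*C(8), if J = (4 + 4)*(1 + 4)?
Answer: -29568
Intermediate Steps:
J = 40 (J = 8*5 = 40)
C(K) = 4 (C(K) = 2² = 4)
w = 40 (w = 40 + 0 = 40)
((-2*w - 4)*88)*C(8) = ((-2*40 - 4)*88)*4 = ((-80 - 4)*88)*4 = -84*88*4 = -7392*4 = -29568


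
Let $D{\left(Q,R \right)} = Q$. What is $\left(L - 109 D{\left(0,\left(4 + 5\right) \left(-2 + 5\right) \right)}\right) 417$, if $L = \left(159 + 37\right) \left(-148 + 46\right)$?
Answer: $-8336664$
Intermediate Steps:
$L = -19992$ ($L = 196 \left(-102\right) = -19992$)
$\left(L - 109 D{\left(0,\left(4 + 5\right) \left(-2 + 5\right) \right)}\right) 417 = \left(-19992 - 0\right) 417 = \left(-19992 + 0\right) 417 = \left(-19992\right) 417 = -8336664$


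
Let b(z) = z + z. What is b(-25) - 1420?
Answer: -1470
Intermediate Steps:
b(z) = 2*z
b(-25) - 1420 = 2*(-25) - 1420 = -50 - 1420 = -1470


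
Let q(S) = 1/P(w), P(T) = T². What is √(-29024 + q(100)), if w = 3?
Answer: I*√261215/3 ≈ 170.36*I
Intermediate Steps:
q(S) = ⅑ (q(S) = 1/(3²) = 1/9 = ⅑)
√(-29024 + q(100)) = √(-29024 + ⅑) = √(-261215/9) = I*√261215/3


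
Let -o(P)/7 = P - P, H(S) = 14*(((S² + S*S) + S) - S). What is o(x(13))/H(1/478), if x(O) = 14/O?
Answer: 0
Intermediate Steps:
H(S) = 28*S² (H(S) = 14*(((S² + S²) + S) - S) = 14*((2*S² + S) - S) = 14*((S + 2*S²) - S) = 14*(2*S²) = 28*S²)
o(P) = 0 (o(P) = -7*(P - P) = -7*0 = 0)
o(x(13))/H(1/478) = 0/((28*(1/478)²)) = 0/((28*(1/228484))) = 0/(7/57121) = 0*(57121/7) = 0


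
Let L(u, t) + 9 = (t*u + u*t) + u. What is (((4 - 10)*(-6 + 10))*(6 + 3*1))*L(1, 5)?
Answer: -432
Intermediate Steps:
L(u, t) = -9 + u + 2*t*u (L(u, t) = -9 + ((t*u + u*t) + u) = -9 + ((t*u + t*u) + u) = -9 + (2*t*u + u) = -9 + (u + 2*t*u) = -9 + u + 2*t*u)
(((4 - 10)*(-6 + 10))*(6 + 3*1))*L(1, 5) = (((4 - 10)*(-6 + 10))*(6 + 3*1))*(-9 + 1 + 2*5*1) = ((-6*4)*(6 + 3))*(-9 + 1 + 10) = -24*9*2 = -216*2 = -432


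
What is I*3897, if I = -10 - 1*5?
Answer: -58455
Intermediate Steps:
I = -15 (I = -10 - 5 = -15)
I*3897 = -15*3897 = -58455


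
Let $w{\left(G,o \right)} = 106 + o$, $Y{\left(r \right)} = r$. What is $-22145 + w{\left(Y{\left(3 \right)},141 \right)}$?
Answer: $-21898$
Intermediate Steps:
$-22145 + w{\left(Y{\left(3 \right)},141 \right)} = -22145 + \left(106 + 141\right) = -22145 + 247 = -21898$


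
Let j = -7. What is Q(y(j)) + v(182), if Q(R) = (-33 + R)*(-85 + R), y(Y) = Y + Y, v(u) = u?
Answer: 4835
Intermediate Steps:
y(Y) = 2*Y
Q(R) = (-85 + R)*(-33 + R)
Q(y(j)) + v(182) = (2805 + (2*(-7))² - 236*(-7)) + 182 = (2805 + (-14)² - 118*(-14)) + 182 = (2805 + 196 + 1652) + 182 = 4653 + 182 = 4835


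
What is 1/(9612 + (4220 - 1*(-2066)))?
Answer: 1/15898 ≈ 6.2901e-5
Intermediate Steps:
1/(9612 + (4220 - 1*(-2066))) = 1/(9612 + (4220 + 2066)) = 1/(9612 + 6286) = 1/15898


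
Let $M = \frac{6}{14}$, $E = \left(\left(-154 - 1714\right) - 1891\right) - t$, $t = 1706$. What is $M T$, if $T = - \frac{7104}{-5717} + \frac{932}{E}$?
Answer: $\frac{100485348}{218703835} \approx 0.45946$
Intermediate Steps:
$E = -5465$ ($E = \left(\left(-154 - 1714\right) - 1891\right) - 1706 = \left(-1868 - 1891\right) - 1706 = -3759 - 1706 = -5465$)
$M = \frac{3}{7}$ ($M = 6 \cdot \frac{1}{14} = \frac{3}{7} \approx 0.42857$)
$T = \frac{33495116}{31243405}$ ($T = - \frac{7104}{-5717} + \frac{932}{-5465} = \left(-7104\right) \left(- \frac{1}{5717}\right) + 932 \left(- \frac{1}{5465}\right) = \frac{7104}{5717} - \frac{932}{5465} = \frac{33495116}{31243405} \approx 1.0721$)
$M T = \frac{3}{7} \cdot \frac{33495116}{31243405} = \frac{100485348}{218703835}$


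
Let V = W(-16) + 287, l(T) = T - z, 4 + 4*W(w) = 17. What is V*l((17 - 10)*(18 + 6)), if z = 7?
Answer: 186921/4 ≈ 46730.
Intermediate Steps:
W(w) = 13/4 (W(w) = -1 + (¼)*17 = -1 + 17/4 = 13/4)
l(T) = -7 + T (l(T) = T - 1*7 = T - 7 = -7 + T)
V = 1161/4 (V = 13/4 + 287 = 1161/4 ≈ 290.25)
V*l((17 - 10)*(18 + 6)) = 1161*(-7 + (17 - 10)*(18 + 6))/4 = 1161*(-7 + 7*24)/4 = 1161*(-7 + 168)/4 = (1161/4)*161 = 186921/4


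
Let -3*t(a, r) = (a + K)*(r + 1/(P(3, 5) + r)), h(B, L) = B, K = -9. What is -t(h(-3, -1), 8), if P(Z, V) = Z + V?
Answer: -129/4 ≈ -32.250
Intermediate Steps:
P(Z, V) = V + Z
t(a, r) = -(-9 + a)*(r + 1/(8 + r))/3 (t(a, r) = -(a - 9)*(r + 1/((5 + 3) + r))/3 = -(-9 + a)*(r + 1/(8 + r))/3)
-t(h(-3, -1), 8) = -(9 - 1*(-3) + 9*8**2 + 72*8 - 1*(-3)*8**2 - 8*(-3)*8)/(3*(8 + 8)) = -(9 + 3 + 9*64 + 576 - 1*(-3)*64 + 192)/(3*16) = -(9 + 3 + 576 + 576 + 192 + 192)/(3*16) = -1548/(3*16) = -1*129/4 = -129/4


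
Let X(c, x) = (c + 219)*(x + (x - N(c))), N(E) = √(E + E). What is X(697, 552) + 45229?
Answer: 1056493 - 916*√1394 ≈ 1.0223e+6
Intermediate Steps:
N(E) = √2*√E (N(E) = √(2*E) = √2*√E)
X(c, x) = (219 + c)*(2*x - √2*√c) (X(c, x) = (c + 219)*(x + (x - √2*√c)) = (219 + c)*(x + (x - √2*√c)) = (219 + c)*(2*x - √2*√c))
X(697, 552) + 45229 = (438*552 - √2*697^(3/2) - 219*√2*√697 + 2*697*552) + 45229 = (241776 - √2*697*√697 - 219*√1394 + 769488) + 45229 = (241776 - 697*√1394 - 219*√1394 + 769488) + 45229 = (1011264 - 916*√1394) + 45229 = 1056493 - 916*√1394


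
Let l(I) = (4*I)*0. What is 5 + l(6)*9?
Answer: 5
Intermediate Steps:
l(I) = 0
5 + l(6)*9 = 5 + 0*9 = 5 + 0 = 5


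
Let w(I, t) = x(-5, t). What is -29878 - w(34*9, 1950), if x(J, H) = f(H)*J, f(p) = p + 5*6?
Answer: -19978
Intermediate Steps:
f(p) = 30 + p (f(p) = p + 30 = 30 + p)
x(J, H) = J*(30 + H) (x(J, H) = (30 + H)*J = J*(30 + H))
w(I, t) = -150 - 5*t (w(I, t) = -5*(30 + t) = -150 - 5*t)
-29878 - w(34*9, 1950) = -29878 - (-150 - 5*1950) = -29878 - (-150 - 9750) = -29878 - 1*(-9900) = -29878 + 9900 = -19978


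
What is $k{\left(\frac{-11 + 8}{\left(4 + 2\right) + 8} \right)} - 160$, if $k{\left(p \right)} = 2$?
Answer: $-158$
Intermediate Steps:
$k{\left(\frac{-11 + 8}{\left(4 + 2\right) + 8} \right)} - 160 = 2 - 160 = -158$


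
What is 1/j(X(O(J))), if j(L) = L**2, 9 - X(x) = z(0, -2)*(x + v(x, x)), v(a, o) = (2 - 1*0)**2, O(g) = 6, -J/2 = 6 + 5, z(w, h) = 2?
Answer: 1/121 ≈ 0.0082645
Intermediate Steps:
J = -22 (J = -2*(6 + 5) = -2*11 = -22)
v(a, o) = 4 (v(a, o) = (2 + 0)**2 = 2**2 = 4)
X(x) = 1 - 2*x (X(x) = 9 - 2*(x + 4) = 9 - 2*(4 + x) = 9 - (8 + 2*x) = 9 + (-8 - 2*x) = 1 - 2*x)
1/j(X(O(J))) = 1/((1 - 2*6)**2) = 1/((1 - 12)**2) = 1/((-11)**2) = 1/121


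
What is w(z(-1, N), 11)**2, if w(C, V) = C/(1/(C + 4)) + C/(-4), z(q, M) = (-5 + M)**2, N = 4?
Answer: 361/16 ≈ 22.563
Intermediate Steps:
w(C, V) = -C/4 + C*(4 + C) (w(C, V) = C/(1/(4 + C)) + C*(-1/4) = C*(4 + C) - C/4 = -C/4 + C*(4 + C))
w(z(-1, N), 11)**2 = ((-5 + 4)**2*(15 + 4*(-5 + 4)**2)/4)**2 = ((1/4)*(-1)**2*(15 + 4*(-1)**2))**2 = ((1/4)*1*(15 + 4*1))**2 = ((1/4)*1*(15 + 4))**2 = ((1/4)*1*19)**2 = (19/4)**2 = 361/16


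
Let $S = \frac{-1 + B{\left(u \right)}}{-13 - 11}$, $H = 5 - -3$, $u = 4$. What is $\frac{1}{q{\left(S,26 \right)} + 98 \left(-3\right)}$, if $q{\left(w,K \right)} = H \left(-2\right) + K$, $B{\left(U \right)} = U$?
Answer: $- \frac{1}{284} \approx -0.0035211$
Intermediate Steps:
$H = 8$ ($H = 5 + 3 = 8$)
$S = - \frac{1}{8}$ ($S = \frac{-1 + 4}{-13 - 11} = \frac{3}{-24} = 3 \left(- \frac{1}{24}\right) = - \frac{1}{8} \approx -0.125$)
$q{\left(w,K \right)} = -16 + K$ ($q{\left(w,K \right)} = 8 \left(-2\right) + K = -16 + K$)
$\frac{1}{q{\left(S,26 \right)} + 98 \left(-3\right)} = \frac{1}{\left(-16 + 26\right) + 98 \left(-3\right)} = \frac{1}{10 - 294} = \frac{1}{-284} = - \frac{1}{284}$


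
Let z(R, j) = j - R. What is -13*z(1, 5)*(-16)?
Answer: 832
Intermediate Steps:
-13*z(1, 5)*(-16) = -13*(5 - 1*1)*(-16) = -13*(5 - 1)*(-16) = -13*4*(-16) = -52*(-16) = 832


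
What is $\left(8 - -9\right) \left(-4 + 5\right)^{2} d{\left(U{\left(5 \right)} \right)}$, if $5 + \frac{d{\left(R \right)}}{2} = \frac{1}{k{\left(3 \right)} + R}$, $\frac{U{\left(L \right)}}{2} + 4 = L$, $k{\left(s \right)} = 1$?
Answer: $- \frac{476}{3} \approx -158.67$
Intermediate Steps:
$U{\left(L \right)} = -8 + 2 L$
$d{\left(R \right)} = -10 + \frac{2}{1 + R}$
$\left(8 - -9\right) \left(-4 + 5\right)^{2} d{\left(U{\left(5 \right)} \right)} = \left(8 - -9\right) \left(-4 + 5\right)^{2} \frac{2 \left(-4 - 5 \left(-8 + 2 \cdot 5\right)\right)}{1 + \left(-8 + 2 \cdot 5\right)} = \left(8 + 9\right) 1^{2} \frac{2 \left(-4 - 5 \left(-8 + 10\right)\right)}{1 + \left(-8 + 10\right)} = 17 \cdot 1 \frac{2 \left(-4 - 10\right)}{1 + 2} = 17 \cdot 1 \frac{2 \left(-4 - 10\right)}{3} = 17 \cdot 1 \cdot 2 \cdot \frac{1}{3} \left(-14\right) = 17 \cdot 1 \left(- \frac{28}{3}\right) = 17 \left(- \frac{28}{3}\right) = - \frac{476}{3}$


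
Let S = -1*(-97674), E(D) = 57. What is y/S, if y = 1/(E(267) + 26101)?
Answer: 1/2554956492 ≈ 3.9140e-10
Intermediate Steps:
S = 97674
y = 1/26158 (y = 1/(57 + 26101) = 1/26158 ≈ 3.8229e-5)
y/S = (1/26158)/97674 = (1/26158)*(1/97674) = 1/2554956492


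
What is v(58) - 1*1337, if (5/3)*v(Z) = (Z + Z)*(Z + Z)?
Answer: 33683/5 ≈ 6736.6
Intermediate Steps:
v(Z) = 12*Z²/5 (v(Z) = 3*((Z + Z)*(Z + Z))/5 = 3*((2*Z)*(2*Z))/5 = 3*(4*Z²)/5 = 12*Z²/5)
v(58) - 1*1337 = (12/5)*58² - 1*1337 = (12/5)*3364 - 1337 = 40368/5 - 1337 = 33683/5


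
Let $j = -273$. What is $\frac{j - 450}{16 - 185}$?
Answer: $\frac{723}{169} \approx 4.2781$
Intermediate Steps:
$\frac{j - 450}{16 - 185} = \frac{-273 - 450}{16 - 185} = - \frac{723}{-169} = \left(-723\right) \left(- \frac{1}{169}\right) = \frac{723}{169}$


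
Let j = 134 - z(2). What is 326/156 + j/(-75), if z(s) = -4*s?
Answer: 383/1950 ≈ 0.19641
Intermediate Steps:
j = 142 (j = 134 - (-4)*2 = 134 - 1*(-8) = 134 + 8 = 142)
326/156 + j/(-75) = 326/156 + 142/(-75) = 326*(1/156) + 142*(-1/75) = 163/78 - 142/75 = 383/1950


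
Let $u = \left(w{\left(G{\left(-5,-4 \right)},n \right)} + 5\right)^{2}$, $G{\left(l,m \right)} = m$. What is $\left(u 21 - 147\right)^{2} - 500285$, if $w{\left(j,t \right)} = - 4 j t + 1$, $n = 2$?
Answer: $910151044$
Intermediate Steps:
$w{\left(j,t \right)} = 1 - 4 j t$ ($w{\left(j,t \right)} = - 4 j t + 1 = 1 - 4 j t$)
$u = 1444$ ($u = \left(\left(1 - \left(-16\right) 2\right) + 5\right)^{2} = \left(\left(1 + 32\right) + 5\right)^{2} = \left(33 + 5\right)^{2} = 38^{2} = 1444$)
$\left(u 21 - 147\right)^{2} - 500285 = \left(1444 \cdot 21 - 147\right)^{2} - 500285 = \left(30324 - 147\right)^{2} - 500285 = 30177^{2} - 500285 = 910651329 - 500285 = 910151044$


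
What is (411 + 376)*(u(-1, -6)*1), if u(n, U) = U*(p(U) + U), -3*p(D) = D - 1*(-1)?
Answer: 20462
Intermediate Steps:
p(D) = -⅓ - D/3 (p(D) = -(D - 1*(-1))/3 = -(D + 1)/3 = -(1 + D)/3 = -⅓ - D/3)
u(n, U) = U*(-⅓ + 2*U/3) (u(n, U) = U*((-⅓ - U/3) + U) = U*(-⅓ + 2*U/3))
(411 + 376)*(u(-1, -6)*1) = (411 + 376)*(((⅓)*(-6)*(-1 + 2*(-6)))*1) = 787*(((⅓)*(-6)*(-1 - 12))*1) = 787*(((⅓)*(-6)*(-13))*1) = 787*(26*1) = 787*26 = 20462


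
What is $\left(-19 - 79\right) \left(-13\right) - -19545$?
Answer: $20819$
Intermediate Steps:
$\left(-19 - 79\right) \left(-13\right) - -19545 = \left(-98\right) \left(-13\right) + 19545 = 1274 + 19545 = 20819$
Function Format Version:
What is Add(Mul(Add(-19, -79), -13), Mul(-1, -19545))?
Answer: 20819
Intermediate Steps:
Add(Mul(Add(-19, -79), -13), Mul(-1, -19545)) = Add(Mul(-98, -13), 19545) = Add(1274, 19545) = 20819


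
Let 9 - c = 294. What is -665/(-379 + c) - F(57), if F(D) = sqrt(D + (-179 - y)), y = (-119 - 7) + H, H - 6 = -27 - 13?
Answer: 665/664 - sqrt(38) ≈ -5.1629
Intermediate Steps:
c = -285 (c = 9 - 1*294 = 9 - 294 = -285)
H = -34 (H = 6 + (-27 - 13) = 6 - 40 = -34)
y = -160 (y = (-119 - 7) - 34 = -126 - 34 = -160)
F(D) = sqrt(-19 + D) (F(D) = sqrt(D + (-179 - 1*(-160))) = sqrt(D + (-179 + 160)) = sqrt(D - 19) = sqrt(-19 + D))
-665/(-379 + c) - F(57) = -665/(-379 - 285) - sqrt(-19 + 57) = -665/(-664) - sqrt(38) = -1/664*(-665) - sqrt(38) = 665/664 - sqrt(38)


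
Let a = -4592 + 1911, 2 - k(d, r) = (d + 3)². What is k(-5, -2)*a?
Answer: 5362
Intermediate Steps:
k(d, r) = 2 - (3 + d)² (k(d, r) = 2 - (d + 3)² = 2 - (3 + d)²)
a = -2681
k(-5, -2)*a = (2 - (3 - 5)²)*(-2681) = (2 - 1*(-2)²)*(-2681) = (2 - 1*4)*(-2681) = (2 - 4)*(-2681) = -2*(-2681) = 5362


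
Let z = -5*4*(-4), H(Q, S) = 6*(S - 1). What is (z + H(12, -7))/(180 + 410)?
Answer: 16/295 ≈ 0.054237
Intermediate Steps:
H(Q, S) = -6 + 6*S (H(Q, S) = 6*(-1 + S) = -6 + 6*S)
z = 80 (z = -20*(-4) = 80)
(z + H(12, -7))/(180 + 410) = (80 + (-6 + 6*(-7)))/(180 + 410) = (80 + (-6 - 42))/590 = (80 - 48)*(1/590) = 32*(1/590) = 16/295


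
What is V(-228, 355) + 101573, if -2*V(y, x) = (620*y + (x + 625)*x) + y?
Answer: -1583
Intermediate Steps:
V(y, x) = -621*y/2 - x*(625 + x)/2 (V(y, x) = -((620*y + (x + 625)*x) + y)/2 = -((620*y + (625 + x)*x) + y)/2 = -((620*y + x*(625 + x)) + y)/2 = -(621*y + x*(625 + x))/2 = -621*y/2 - x*(625 + x)/2)
V(-228, 355) + 101573 = (-625/2*355 - 621/2*(-228) - 1/2*355**2) + 101573 = (-221875/2 + 70794 - 1/2*126025) + 101573 = (-221875/2 + 70794 - 126025/2) + 101573 = -103156 + 101573 = -1583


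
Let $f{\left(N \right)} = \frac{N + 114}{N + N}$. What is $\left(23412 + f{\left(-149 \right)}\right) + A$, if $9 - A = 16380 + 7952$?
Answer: $- \frac{271443}{298} \approx -910.88$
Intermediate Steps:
$f{\left(N \right)} = \frac{114 + N}{2 N}$
$A = -24323$ ($A = 9 - \left(16380 + 7952\right) = 9 - 24332 = -24323$)
$\left(23412 + f{\left(-149 \right)}\right) + A = \left(23412 + \frac{114 - 149}{2 \left(-149\right)}\right) - 24323 = \left(23412 + \frac{1}{2} \left(- \frac{1}{149}\right) \left(-35\right)\right) - 24323 = \left(23412 + \frac{35}{298}\right) - 24323 = \frac{6976811}{298} - 24323 = - \frac{271443}{298}$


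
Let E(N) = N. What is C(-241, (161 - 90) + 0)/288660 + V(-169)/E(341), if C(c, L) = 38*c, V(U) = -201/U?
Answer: -234872861/8317593570 ≈ -0.028238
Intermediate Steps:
C(-241, (161 - 90) + 0)/288660 + V(-169)/E(341) = (38*(-241))/288660 - 201/(-169)/341 = -9158*1/288660 - 201*(-1/169)*(1/341) = -4579/144330 + (201/169)*(1/341) = -4579/144330 + 201/57629 = -234872861/8317593570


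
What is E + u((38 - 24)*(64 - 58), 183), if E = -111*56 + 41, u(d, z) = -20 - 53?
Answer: -6248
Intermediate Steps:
u(d, z) = -73
E = -6175 (E = -6216 + 41 = -6175)
E + u((38 - 24)*(64 - 58), 183) = -6175 - 73 = -6248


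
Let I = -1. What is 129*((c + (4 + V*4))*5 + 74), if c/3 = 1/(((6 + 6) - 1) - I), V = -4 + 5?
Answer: 59469/4 ≈ 14867.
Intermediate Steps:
V = 1
c = ¼ (c = 3/(((6 + 6) - 1) - 1*(-1)) = 3/((12 - 1) + 1) = 3/(11 + 1) = 3/12 = 3*(1/12) = ¼ ≈ 0.25000)
129*((c + (4 + V*4))*5 + 74) = 129*((¼ + (4 + 1*4))*5 + 74) = 129*((¼ + (4 + 4))*5 + 74) = 129*((¼ + 8)*5 + 74) = 129*((33/4)*5 + 74) = 129*(165/4 + 74) = 129*(461/4) = 59469/4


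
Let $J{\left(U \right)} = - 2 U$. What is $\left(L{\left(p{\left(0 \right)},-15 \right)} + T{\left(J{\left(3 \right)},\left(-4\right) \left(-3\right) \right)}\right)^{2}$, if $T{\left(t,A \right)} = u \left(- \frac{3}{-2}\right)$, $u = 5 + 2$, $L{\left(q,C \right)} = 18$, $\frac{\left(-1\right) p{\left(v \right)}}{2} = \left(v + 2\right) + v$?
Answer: $\frac{3249}{4} \approx 812.25$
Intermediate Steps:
$p{\left(v \right)} = -4 - 4 v$ ($p{\left(v \right)} = - 2 \left(\left(v + 2\right) + v\right) = - 2 \left(\left(2 + v\right) + v\right) = - 2 \left(2 + 2 v\right) = -4 - 4 v$)
$u = 7$
$T{\left(t,A \right)} = \frac{21}{2}$ ($T{\left(t,A \right)} = 7 \left(- \frac{3}{-2}\right) = 7 \left(\left(-3\right) \left(- \frac{1}{2}\right)\right) = 7 \cdot \frac{3}{2} = \frac{21}{2}$)
$\left(L{\left(p{\left(0 \right)},-15 \right)} + T{\left(J{\left(3 \right)},\left(-4\right) \left(-3\right) \right)}\right)^{2} = \left(18 + \frac{21}{2}\right)^{2} = \left(\frac{57}{2}\right)^{2} = \frac{3249}{4}$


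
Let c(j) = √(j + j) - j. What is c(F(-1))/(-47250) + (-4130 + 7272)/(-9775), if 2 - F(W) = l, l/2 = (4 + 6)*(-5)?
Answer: -983083/3079125 - √51/23625 ≈ -0.31958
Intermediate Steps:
l = -100 (l = 2*((4 + 6)*(-5)) = 2*(10*(-5)) = 2*(-50) = -100)
F(W) = 102 (F(W) = 2 - 1*(-100) = 2 + 100 = 102)
c(j) = -j + √2*√j (c(j) = √(2*j) - j = √2*√j - j = -j + √2*√j)
c(F(-1))/(-47250) + (-4130 + 7272)/(-9775) = (-1*102 + √2*√102)/(-47250) + (-4130 + 7272)/(-9775) = (-102 + 2*√51)*(-1/47250) + 3142*(-1/9775) = (17/7875 - √51/23625) - 3142/9775 = -983083/3079125 - √51/23625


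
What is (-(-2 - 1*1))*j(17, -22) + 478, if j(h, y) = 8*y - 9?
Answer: -77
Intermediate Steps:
j(h, y) = -9 + 8*y
(-(-2 - 1*1))*j(17, -22) + 478 = (-(-2 - 1*1))*(-9 + 8*(-22)) + 478 = (-(-2 - 1))*(-9 - 176) + 478 = -1*(-3)*(-185) + 478 = 3*(-185) + 478 = -555 + 478 = -77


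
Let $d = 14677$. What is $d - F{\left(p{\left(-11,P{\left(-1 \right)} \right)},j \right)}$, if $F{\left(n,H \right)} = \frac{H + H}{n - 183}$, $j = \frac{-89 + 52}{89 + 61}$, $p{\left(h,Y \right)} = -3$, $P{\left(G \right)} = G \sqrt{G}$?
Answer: $\frac{204744113}{13950} \approx 14677.0$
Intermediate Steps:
$P{\left(G \right)} = G^{\frac{3}{2}}$
$j = - \frac{37}{150} \approx -0.24667$
$F{\left(n,H \right)} = \frac{2 H}{-183 + n}$
$d - F{\left(p{\left(-11,P{\left(-1 \right)} \right)},j \right)} = 14677 - 2 \left(- \frac{37}{150}\right) \frac{1}{-183 - 3} = 14677 - 2 \left(- \frac{37}{150}\right) \frac{1}{-186} = 14677 - 2 \left(- \frac{37}{150}\right) \left(- \frac{1}{186}\right) = 14677 - \frac{37}{13950} = \frac{204744113}{13950}$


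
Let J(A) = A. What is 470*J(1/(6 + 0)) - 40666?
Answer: -121763/3 ≈ -40588.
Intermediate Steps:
470*J(1/(6 + 0)) - 40666 = 470/(6 + 0) - 40666 = 470/6 - 40666 = 470*(1/6) - 40666 = 235/3 - 40666 = -121763/3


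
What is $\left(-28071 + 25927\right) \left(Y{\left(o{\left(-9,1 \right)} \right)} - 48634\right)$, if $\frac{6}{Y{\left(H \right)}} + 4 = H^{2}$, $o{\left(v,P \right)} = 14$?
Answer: $104271229$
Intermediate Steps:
$Y{\left(H \right)} = \frac{6}{-4 + H^{2}}$
$\left(-28071 + 25927\right) \left(Y{\left(o{\left(-9,1 \right)} \right)} - 48634\right) = \left(-28071 + 25927\right) \left(\frac{6}{-4 + 14^{2}} - 48634\right) = - 2144 \left(\frac{6}{-4 + 196} - 48634\right) = - 2144 \left(\frac{6}{192} - 48634\right) = - 2144 \left(6 \cdot \frac{1}{192} - 48634\right) = - 2144 \left(\frac{1}{32} - 48634\right) = \left(-2144\right) \left(- \frac{1556287}{32}\right) = 104271229$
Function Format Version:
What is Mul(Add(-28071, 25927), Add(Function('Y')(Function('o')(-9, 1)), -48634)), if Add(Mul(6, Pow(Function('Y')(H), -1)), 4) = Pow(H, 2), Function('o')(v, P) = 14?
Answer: 104271229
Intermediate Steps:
Function('Y')(H) = Mul(6, Pow(Add(-4, Pow(H, 2)), -1))
Mul(Add(-28071, 25927), Add(Function('Y')(Function('o')(-9, 1)), -48634)) = Mul(Add(-28071, 25927), Add(Mul(6, Pow(Add(-4, Pow(14, 2)), -1)), -48634)) = Mul(-2144, Add(Mul(6, Pow(Add(-4, 196), -1)), -48634)) = Mul(-2144, Add(Mul(6, Pow(192, -1)), -48634)) = Mul(-2144, Add(Mul(6, Rational(1, 192)), -48634)) = Mul(-2144, Add(Rational(1, 32), -48634)) = Mul(-2144, Rational(-1556287, 32)) = 104271229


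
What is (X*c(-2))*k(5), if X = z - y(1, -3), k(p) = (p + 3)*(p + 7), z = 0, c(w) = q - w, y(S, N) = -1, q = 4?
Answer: 576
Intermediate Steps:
c(w) = 4 - w
k(p) = (3 + p)*(7 + p)
X = 1 (X = 0 - 1*(-1) = 0 + 1 = 1)
(X*c(-2))*k(5) = (1*(4 - 1*(-2)))*(21 + 5² + 10*5) = (1*(4 + 2))*(21 + 25 + 50) = (1*6)*96 = 6*96 = 576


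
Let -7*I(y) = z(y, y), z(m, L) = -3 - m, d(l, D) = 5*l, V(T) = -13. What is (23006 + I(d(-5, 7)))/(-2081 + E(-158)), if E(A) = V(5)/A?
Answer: -5088232/460299 ≈ -11.054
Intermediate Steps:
E(A) = -13/A
I(y) = 3/7 + y/7 (I(y) = -(-3 - y)/7 = 3/7 + y/7)
(23006 + I(d(-5, 7)))/(-2081 + E(-158)) = (23006 + (3/7 + (5*(-5))/7))/(-2081 - 13/(-158)) = (23006 + (3/7 + (⅐)*(-25)))/(-2081 - 13*(-1/158)) = (23006 + (3/7 - 25/7))/(-2081 + 13/158) = (23006 - 22/7)/(-328785/158) = (161020/7)*(-158/328785) = -5088232/460299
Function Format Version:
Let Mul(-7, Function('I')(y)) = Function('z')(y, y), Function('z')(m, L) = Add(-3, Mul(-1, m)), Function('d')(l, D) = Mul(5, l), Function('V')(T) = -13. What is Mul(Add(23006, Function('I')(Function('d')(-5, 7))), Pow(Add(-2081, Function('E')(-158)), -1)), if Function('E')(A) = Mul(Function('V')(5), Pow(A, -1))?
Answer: Rational(-5088232, 460299) ≈ -11.054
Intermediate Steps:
Function('E')(A) = Mul(-13, Pow(A, -1))
Function('I')(y) = Add(Rational(3, 7), Mul(Rational(1, 7), y)) (Function('I')(y) = Mul(Rational(-1, 7), Add(-3, Mul(-1, y))) = Add(Rational(3, 7), Mul(Rational(1, 7), y)))
Mul(Add(23006, Function('I')(Function('d')(-5, 7))), Pow(Add(-2081, Function('E')(-158)), -1)) = Mul(Add(23006, Add(Rational(3, 7), Mul(Rational(1, 7), Mul(5, -5)))), Pow(Add(-2081, Mul(-13, Pow(-158, -1))), -1)) = Mul(Add(23006, Add(Rational(3, 7), Mul(Rational(1, 7), -25))), Pow(Add(-2081, Mul(-13, Rational(-1, 158))), -1)) = Mul(Add(23006, Add(Rational(3, 7), Rational(-25, 7))), Pow(Add(-2081, Rational(13, 158)), -1)) = Mul(Add(23006, Rational(-22, 7)), Pow(Rational(-328785, 158), -1)) = Mul(Rational(161020, 7), Rational(-158, 328785)) = Rational(-5088232, 460299)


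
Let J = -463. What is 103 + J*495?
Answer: -229082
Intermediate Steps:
103 + J*495 = 103 - 463*495 = 103 - 229185 = -229082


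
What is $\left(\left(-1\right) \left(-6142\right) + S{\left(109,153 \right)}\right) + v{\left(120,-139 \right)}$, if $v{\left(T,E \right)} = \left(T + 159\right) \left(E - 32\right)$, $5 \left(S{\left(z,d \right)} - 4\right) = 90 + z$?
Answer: $- \frac{207616}{5} \approx -41523.0$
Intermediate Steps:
$S{\left(z,d \right)} = 22 + \frac{z}{5}$ ($S{\left(z,d \right)} = 4 + \frac{90 + z}{5} = 4 + \left(18 + \frac{z}{5}\right) = 22 + \frac{z}{5}$)
$v{\left(T,E \right)} = \left(-32 + E\right) \left(159 + T\right)$ ($v{\left(T,E \right)} = \left(159 + T\right) \left(-32 + E\right) = \left(-32 + E\right) \left(159 + T\right)$)
$\left(\left(-1\right) \left(-6142\right) + S{\left(109,153 \right)}\right) + v{\left(120,-139 \right)} = \left(\left(-1\right) \left(-6142\right) + \left(22 + \frac{1}{5} \cdot 109\right)\right) - 47709 = \left(6142 + \left(22 + \frac{109}{5}\right)\right) - 47709 = \left(6142 + \frac{219}{5}\right) - 47709 = \frac{30929}{5} - 47709 = - \frac{207616}{5}$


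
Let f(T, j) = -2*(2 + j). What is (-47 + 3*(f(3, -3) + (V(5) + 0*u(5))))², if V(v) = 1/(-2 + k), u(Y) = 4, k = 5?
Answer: 1600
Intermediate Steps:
f(T, j) = -4 - 2*j
V(v) = ⅓ (V(v) = 1/(-2 + 5) = 1/3 = ⅓)
(-47 + 3*(f(3, -3) + (V(5) + 0*u(5))))² = (-47 + 3*((-4 - 2*(-3)) + (⅓ + 0*4)))² = (-47 + 3*((-4 + 6) + (⅓ + 0)))² = (-47 + 3*(2 + ⅓))² = (-47 + 3*(7/3))² = (-47 + 7)² = (-40)² = 1600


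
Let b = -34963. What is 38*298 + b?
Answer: -23639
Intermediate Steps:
38*298 + b = 38*298 - 34963 = 11324 - 34963 = -23639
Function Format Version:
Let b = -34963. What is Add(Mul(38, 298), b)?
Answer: -23639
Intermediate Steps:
Add(Mul(38, 298), b) = Add(Mul(38, 298), -34963) = Add(11324, -34963) = -23639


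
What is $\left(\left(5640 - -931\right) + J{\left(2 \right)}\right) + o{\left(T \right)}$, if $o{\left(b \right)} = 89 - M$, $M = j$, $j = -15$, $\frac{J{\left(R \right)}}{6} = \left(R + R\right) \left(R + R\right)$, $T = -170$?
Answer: $6771$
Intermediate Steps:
$J{\left(R \right)} = 24 R^{2}$ ($J{\left(R \right)} = 6 \left(R + R\right) \left(R + R\right) = 6 \cdot 2 R 2 R = 6 \cdot 4 R^{2} = 24 R^{2}$)
$M = -15$
$o{\left(b \right)} = 104$ ($o{\left(b \right)} = 89 - -15 = 89 + 15 = 104$)
$\left(\left(5640 - -931\right) + J{\left(2 \right)}\right) + o{\left(T \right)} = \left(\left(5640 - -931\right) + 24 \cdot 2^{2}\right) + 104 = \left(\left(5640 + 931\right) + 24 \cdot 4\right) + 104 = \left(6571 + 96\right) + 104 = 6667 + 104 = 6771$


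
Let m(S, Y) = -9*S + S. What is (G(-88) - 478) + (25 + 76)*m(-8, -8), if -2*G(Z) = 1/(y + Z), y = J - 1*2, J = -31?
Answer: 1448613/242 ≈ 5986.0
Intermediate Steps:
m(S, Y) = -8*S
y = -33 (y = -31 - 1*2 = -31 - 2 = -33)
G(Z) = -1/(2*(-33 + Z))
(G(-88) - 478) + (25 + 76)*m(-8, -8) = (-1/(-66 + 2*(-88)) - 478) + (25 + 76)*(-8*(-8)) = (-1/(-66 - 176) - 478) + 101*64 = (-1/(-242) - 478) + 6464 = (-1*(-1/242) - 478) + 6464 = (1/242 - 478) + 6464 = -115675/242 + 6464 = 1448613/242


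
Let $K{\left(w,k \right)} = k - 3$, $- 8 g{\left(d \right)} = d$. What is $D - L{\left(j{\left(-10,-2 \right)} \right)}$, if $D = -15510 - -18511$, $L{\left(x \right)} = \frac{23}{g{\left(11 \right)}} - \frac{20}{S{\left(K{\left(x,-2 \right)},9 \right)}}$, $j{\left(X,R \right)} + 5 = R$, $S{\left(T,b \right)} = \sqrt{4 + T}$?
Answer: $\frac{33195}{11} - 20 i \approx 3017.7 - 20.0 i$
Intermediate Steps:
$g{\left(d \right)} = - \frac{d}{8}$
$K{\left(w,k \right)} = -3 + k$
$j{\left(X,R \right)} = -5 + R$
$L{\left(x \right)} = - \frac{184}{11} + 20 i$ ($L{\left(x \right)} = \frac{23}{\left(- \frac{1}{8}\right) 11} - \frac{20}{\sqrt{4 - 5}} = \frac{23}{- \frac{11}{8}} - \frac{20}{\sqrt{4 - 5}} = 23 \left(- \frac{8}{11}\right) - \frac{20}{\sqrt{-1}} = - \frac{184}{11} - \frac{20}{i} = - \frac{184}{11} - 20 \left(- i\right) = - \frac{184}{11} + 20 i$)
$D = 3001$ ($D = -15510 + 18511 = 3001$)
$D - L{\left(j{\left(-10,-2 \right)} \right)} = 3001 - \left(- \frac{184}{11} + 20 i\right) = 3001 + \left(\frac{184}{11} - 20 i\right) = \frac{33195}{11} - 20 i$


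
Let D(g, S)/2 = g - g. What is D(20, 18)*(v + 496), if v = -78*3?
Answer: 0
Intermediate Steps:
D(g, S) = 0 (D(g, S) = 2*(g - g) = 2*0 = 0)
v = -234
D(20, 18)*(v + 496) = 0*(-234 + 496) = 0*262 = 0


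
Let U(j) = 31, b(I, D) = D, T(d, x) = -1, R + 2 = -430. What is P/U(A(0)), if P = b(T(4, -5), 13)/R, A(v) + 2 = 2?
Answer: -13/13392 ≈ -0.00097073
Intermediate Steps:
R = -432 (R = -2 - 430 = -432)
A(v) = 0 (A(v) = -2 + 2 = 0)
P = -13/432 (P = 13/(-432) = 13*(-1/432) = -13/432 ≈ -0.030093)
P/U(A(0)) = -13/432/31 = -13/432*1/31 = -13/13392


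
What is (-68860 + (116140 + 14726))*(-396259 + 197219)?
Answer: -12341674240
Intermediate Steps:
(-68860 + (116140 + 14726))*(-396259 + 197219) = (-68860 + 130866)*(-199040) = 62006*(-199040) = -12341674240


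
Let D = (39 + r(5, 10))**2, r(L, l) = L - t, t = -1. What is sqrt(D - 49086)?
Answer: 9*I*sqrt(581) ≈ 216.94*I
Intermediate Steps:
r(L, l) = 1 + L (r(L, l) = L - 1*(-1) = L + 1 = 1 + L)
D = 2025 (D = (39 + (1 + 5))**2 = (39 + 6)**2 = 45**2 = 2025)
sqrt(D - 49086) = sqrt(2025 - 49086) = sqrt(-47061) = 9*I*sqrt(581)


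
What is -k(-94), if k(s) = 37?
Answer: -37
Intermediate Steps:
-k(-94) = -1*37 = -37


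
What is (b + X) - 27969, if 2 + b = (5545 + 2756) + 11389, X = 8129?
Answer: -152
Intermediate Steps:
b = 19688 (b = -2 + ((5545 + 2756) + 11389) = -2 + (8301 + 11389) = -2 + 19690 = 19688)
(b + X) - 27969 = (19688 + 8129) - 27969 = 27817 - 27969 = -152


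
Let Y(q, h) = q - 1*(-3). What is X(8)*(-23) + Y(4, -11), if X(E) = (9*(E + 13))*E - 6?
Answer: -34631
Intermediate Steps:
X(E) = -6 + E*(117 + 9*E) (X(E) = (9*(13 + E))*E - 6 = (117 + 9*E)*E - 6 = E*(117 + 9*E) - 6 = -6 + E*(117 + 9*E))
Y(q, h) = 3 + q (Y(q, h) = q + 3 = 3 + q)
X(8)*(-23) + Y(4, -11) = (-6 + 9*8**2 + 117*8)*(-23) + (3 + 4) = (-6 + 9*64 + 936)*(-23) + 7 = (-6 + 576 + 936)*(-23) + 7 = 1506*(-23) + 7 = -34638 + 7 = -34631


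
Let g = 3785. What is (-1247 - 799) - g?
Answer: -5831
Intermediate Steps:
(-1247 - 799) - g = (-1247 - 799) - 1*3785 = -2046 - 3785 = -5831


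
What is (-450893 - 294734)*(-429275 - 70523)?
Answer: 372662883346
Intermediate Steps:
(-450893 - 294734)*(-429275 - 70523) = -745627*(-499798) = 372662883346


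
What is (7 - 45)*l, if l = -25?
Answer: 950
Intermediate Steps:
(7 - 45)*l = (7 - 45)*(-25) = -38*(-25) = 950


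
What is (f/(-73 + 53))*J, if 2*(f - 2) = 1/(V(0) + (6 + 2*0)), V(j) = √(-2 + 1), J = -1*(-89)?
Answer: -6853/740 + 89*I/1480 ≈ -9.2608 + 0.060135*I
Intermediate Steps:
J = 89
V(j) = I (V(j) = √(-1) = I)
f = 2 + (6 - I)/74 (f = 2 + 1/(2*(I + (6 + 2*0))) = 2 + 1/(2*(I + (6 + 0))) = 2 + 1/(2*(I + 6)) = 2 + 1/(2*(6 + I)) = 2 + ((6 - I)/37)/2 = 2 + (6 - I)/74 ≈ 2.0811 - 0.013514*I)
(f/(-73 + 53))*J = ((77/37 - I/74)/(-73 + 53))*89 = ((77/37 - I/74)/(-20))*89 = ((77/37 - I/74)*(-1/20))*89 = (-77/740 + I/1480)*89 = -6853/740 + 89*I/1480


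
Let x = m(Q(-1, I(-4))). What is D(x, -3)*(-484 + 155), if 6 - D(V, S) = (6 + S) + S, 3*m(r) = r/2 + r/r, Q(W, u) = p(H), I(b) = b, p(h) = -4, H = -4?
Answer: -1974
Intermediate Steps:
Q(W, u) = -4
m(r) = ⅓ + r/6 (m(r) = (r/2 + r/r)/3 = (r*(½) + 1)/3 = (r/2 + 1)/3 = (1 + r/2)/3 = ⅓ + r/6)
x = -⅓ (x = ⅓ + (⅙)*(-4) = ⅓ - ⅔ = -⅓ ≈ -0.33333)
D(V, S) = -2*S (D(V, S) = 6 - ((6 + S) + S) = 6 - (6 + 2*S) = 6 + (-6 - 2*S) = -2*S)
D(x, -3)*(-484 + 155) = (-2*(-3))*(-484 + 155) = 6*(-329) = -1974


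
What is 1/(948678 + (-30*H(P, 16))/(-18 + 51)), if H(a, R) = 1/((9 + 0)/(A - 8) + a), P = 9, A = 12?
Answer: 99/93919114 ≈ 1.0541e-6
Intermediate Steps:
H(a, R) = 1/(9/4 + a) (H(a, R) = 1/((9 + 0)/(12 - 8) + a) = 1/(9/4 + a))
1/(948678 + (-30*H(P, 16))/(-18 + 51)) = 1/(948678 + (-120/(9 + 4*9))/(-18 + 51)) = 1/(948678 - 120/(9 + 36)/33) = 1/(948678 - 120/45*(1/33)) = 1/(948678 - 30*4/45*(1/33)) = 1/(948678 - 8/3*1/33) = 1/(948678 - 8/99) = 1/(93919114/99) = 99/93919114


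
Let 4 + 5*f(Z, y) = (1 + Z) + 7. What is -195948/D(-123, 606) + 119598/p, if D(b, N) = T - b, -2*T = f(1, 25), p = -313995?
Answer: -8205512402/5128585 ≈ -1600.0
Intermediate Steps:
f(Z, y) = ⅘ + Z/5 (f(Z, y) = -⅘ + ((1 + Z) + 7)/5 = -⅘ + (8 + Z)/5 = -⅘ + (8/5 + Z/5) = ⅘ + Z/5)
T = -½ (T = -(⅘ + (⅕)*1)/2 = -(⅘ + ⅕)/2 = -½*1 = -½ ≈ -0.50000)
D(b, N) = -½ - b
-195948/D(-123, 606) + 119598/p = -195948/(-½ - 1*(-123)) + 119598/(-313995) = -195948/(-½ + 123) + 119598*(-1/313995) = -195948/245/2 - 39866/104665 = -195948*2/245 - 39866/104665 = -391896/245 - 39866/104665 = -8205512402/5128585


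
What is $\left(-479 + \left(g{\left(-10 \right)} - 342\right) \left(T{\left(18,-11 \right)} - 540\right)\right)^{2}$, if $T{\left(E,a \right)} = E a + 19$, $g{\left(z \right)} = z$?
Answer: $63811306881$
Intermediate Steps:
$T{\left(E,a \right)} = 19 + E a$
$\left(-479 + \left(g{\left(-10 \right)} - 342\right) \left(T{\left(18,-11 \right)} - 540\right)\right)^{2} = \left(-479 + \left(-10 - 342\right) \left(\left(19 + 18 \left(-11\right)\right) - 540\right)\right)^{2} = \left(-479 - 352 \left(\left(19 - 198\right) - 540\right)\right)^{2} = \left(-479 - 352 \left(-179 - 540\right)\right)^{2} = \left(-479 - -253088\right)^{2} = \left(-479 + 253088\right)^{2} = 252609^{2} = 63811306881$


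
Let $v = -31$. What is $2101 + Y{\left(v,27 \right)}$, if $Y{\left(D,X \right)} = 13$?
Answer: $2114$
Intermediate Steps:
$2101 + Y{\left(v,27 \right)} = 2101 + 13 = 2114$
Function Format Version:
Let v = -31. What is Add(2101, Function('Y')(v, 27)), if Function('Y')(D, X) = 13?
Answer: 2114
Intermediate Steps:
Add(2101, Function('Y')(v, 27)) = Add(2101, 13) = 2114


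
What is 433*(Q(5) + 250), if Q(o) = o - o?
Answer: 108250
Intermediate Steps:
Q(o) = 0
433*(Q(5) + 250) = 433*(0 + 250) = 433*250 = 108250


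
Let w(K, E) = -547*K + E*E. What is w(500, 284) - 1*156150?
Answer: -348994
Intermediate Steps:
w(K, E) = E² - 547*K (w(K, E) = -547*K + E² = E² - 547*K)
w(500, 284) - 1*156150 = (284² - 547*500) - 1*156150 = (80656 - 273500) - 156150 = -192844 - 156150 = -348994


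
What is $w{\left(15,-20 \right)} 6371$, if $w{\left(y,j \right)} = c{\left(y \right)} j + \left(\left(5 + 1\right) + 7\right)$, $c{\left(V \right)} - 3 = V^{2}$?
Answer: $-28968937$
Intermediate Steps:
$c{\left(V \right)} = 3 + V^{2}$
$w{\left(y,j \right)} = 13 + j \left(3 + y^{2}\right)$ ($w{\left(y,j \right)} = \left(3 + y^{2}\right) j + \left(\left(5 + 1\right) + 7\right) = j \left(3 + y^{2}\right) + \left(6 + 7\right) = j \left(3 + y^{2}\right) + 13 = 13 + j \left(3 + y^{2}\right)$)
$w{\left(15,-20 \right)} 6371 = \left(13 - 20 \left(3 + 15^{2}\right)\right) 6371 = \left(13 - 20 \left(3 + 225\right)\right) 6371 = \left(13 - 4560\right) 6371 = \left(-4547\right) 6371 = -28968937$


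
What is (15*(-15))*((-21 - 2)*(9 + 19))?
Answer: 144900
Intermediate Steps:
(15*(-15))*((-21 - 2)*(9 + 19)) = -(-5175)*28 = -225*(-644) = 144900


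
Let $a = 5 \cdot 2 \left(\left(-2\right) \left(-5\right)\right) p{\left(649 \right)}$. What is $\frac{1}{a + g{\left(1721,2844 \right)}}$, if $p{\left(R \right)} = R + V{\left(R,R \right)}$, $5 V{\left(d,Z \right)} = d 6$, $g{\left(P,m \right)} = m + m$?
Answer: $\frac{1}{148468} \approx 6.7355 \cdot 10^{-6}$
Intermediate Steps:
$g{\left(P,m \right)} = 2 m$
$V{\left(d,Z \right)} = \frac{6 d}{5}$ ($V{\left(d,Z \right)} = \frac{d 6}{5} = \frac{6 d}{5}$)
$p{\left(R \right)} = \frac{11 R}{5}$ ($p{\left(R \right)} = R + \frac{6 R}{5} = \frac{11 R}{5}$)
$a = 142780$ ($a = 5 \cdot 2 \left(\left(-2\right) \left(-5\right)\right) \frac{11}{5} \cdot 649 = 10 \cdot 10 \cdot \frac{7139}{5} = 100 \cdot \frac{7139}{5} = 142780$)
$\frac{1}{a + g{\left(1721,2844 \right)}} = \frac{1}{142780 + 2 \cdot 2844} = \frac{1}{142780 + 5688} = \frac{1}{148468}$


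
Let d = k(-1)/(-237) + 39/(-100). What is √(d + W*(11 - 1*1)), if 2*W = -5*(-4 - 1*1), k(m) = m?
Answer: √699945609/2370 ≈ 11.163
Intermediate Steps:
W = 25/2 (W = (-5*(-4 - 1*1))/2 = (-5*(-4 - 1))/2 = (-5*(-5))/2 = (½)*25 = 25/2 ≈ 12.500)
d = -9143/23700 (d = -1/(-237) + 39/(-100) = -1*(-1/237) + 39*(-1/100) = 1/237 - 39/100 = -9143/23700 ≈ -0.38578)
√(d + W*(11 - 1*1)) = √(-9143/23700 + 25*(11 - 1*1)/2) = √(-9143/23700 + 25*(11 - 1)/2) = √(-9143/23700 + (25/2)*10) = √(-9143/23700 + 125) = √(2953357/23700) = √699945609/2370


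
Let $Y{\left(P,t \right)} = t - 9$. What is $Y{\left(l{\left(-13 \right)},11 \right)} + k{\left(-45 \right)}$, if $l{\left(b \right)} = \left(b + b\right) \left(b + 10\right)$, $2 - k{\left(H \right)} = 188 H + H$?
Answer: $8509$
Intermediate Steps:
$k{\left(H \right)} = 2 - 189 H$ ($k{\left(H \right)} = 2 - \left(188 H + H\right) = 2 - 189 H$)
$l{\left(b \right)} = 2 b \left(10 + b\right)$
$Y{\left(P,t \right)} = -9 + t$ ($Y{\left(P,t \right)} = t - 9 = -9 + t$)
$Y{\left(l{\left(-13 \right)},11 \right)} + k{\left(-45 \right)} = \left(-9 + 11\right) + \left(2 - -8505\right) = 2 + \left(2 + 8505\right) = 2 + 8507 = 8509$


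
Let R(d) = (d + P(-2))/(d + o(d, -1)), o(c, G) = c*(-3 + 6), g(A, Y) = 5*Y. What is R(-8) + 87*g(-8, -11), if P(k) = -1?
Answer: -153111/32 ≈ -4784.7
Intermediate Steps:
o(c, G) = 3*c (o(c, G) = c*3 = 3*c)
R(d) = (-1 + d)/(4*d) (R(d) = (d - 1)/(d + 3*d) = (-1 + d)/((4*d)) = (-1 + d)*(1/(4*d)) = (-1 + d)/(4*d))
R(-8) + 87*g(-8, -11) = (¼)*(-1 - 8)/(-8) + 87*(5*(-11)) = (¼)*(-⅛)*(-9) + 87*(-55) = 9/32 - 4785 = -153111/32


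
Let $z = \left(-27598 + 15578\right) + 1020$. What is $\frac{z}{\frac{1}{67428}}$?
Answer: $-741708000$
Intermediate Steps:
$z = -11000$ ($z = -12020 + 1020 = -11000$)
$\frac{z}{\frac{1}{67428}} = - \frac{11000}{\frac{1}{67428}} = - 11000 \frac{1}{\frac{1}{67428}} = \left(-11000\right) 67428 = -741708000$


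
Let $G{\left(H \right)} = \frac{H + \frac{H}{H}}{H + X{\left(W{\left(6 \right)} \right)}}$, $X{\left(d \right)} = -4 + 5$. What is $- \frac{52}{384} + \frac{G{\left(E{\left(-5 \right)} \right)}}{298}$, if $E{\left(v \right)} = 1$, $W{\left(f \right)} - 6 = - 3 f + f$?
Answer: $- \frac{1889}{14304} \approx -0.13206$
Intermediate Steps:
$W{\left(f \right)} = 6 - 2 f$ ($W{\left(f \right)} = 6 + \left(- 3 f + f\right) = 6 - 2 f$)
$X{\left(d \right)} = 1$
$G{\left(H \right)} = 1$ ($G{\left(H \right)} = \frac{H + \frac{H}{H}}{H + 1} = \frac{H + 1}{1 + H} = \frac{1 + H}{1 + H} = 1$)
$- \frac{52}{384} + \frac{G{\left(E{\left(-5 \right)} \right)}}{298} = - \frac{52}{384} + 1 \cdot \frac{1}{298} = \left(-52\right) \frac{1}{384} + 1 \cdot \frac{1}{298} = - \frac{13}{96} + \frac{1}{298} = - \frac{1889}{14304}$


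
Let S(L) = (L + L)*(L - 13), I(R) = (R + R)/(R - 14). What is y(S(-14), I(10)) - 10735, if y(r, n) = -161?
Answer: -10896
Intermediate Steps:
I(R) = 2*R/(-14 + R) (I(R) = (2*R)/(-14 + R) = 2*R/(-14 + R))
S(L) = 2*L*(-13 + L) (S(L) = (2*L)*(-13 + L) = 2*L*(-13 + L))
y(S(-14), I(10)) - 10735 = -161 - 10735 = -10896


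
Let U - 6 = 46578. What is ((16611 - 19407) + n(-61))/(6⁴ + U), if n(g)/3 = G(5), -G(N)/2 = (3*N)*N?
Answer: -541/7980 ≈ -0.067794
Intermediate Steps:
U = 46584 (U = 6 + 46578 = 46584)
G(N) = -6*N² (G(N) = -2*3*N*N = -6*N²)
n(g) = -450 (n(g) = 3*(-6*5²) = 3*(-6*25) = 3*(-150) = -450)
((16611 - 19407) + n(-61))/(6⁴ + U) = ((16611 - 19407) - 450)/(6⁴ + 46584) = (-2796 - 450)/(1296 + 46584) = -3246/47880 = -3246*1/47880 = -541/7980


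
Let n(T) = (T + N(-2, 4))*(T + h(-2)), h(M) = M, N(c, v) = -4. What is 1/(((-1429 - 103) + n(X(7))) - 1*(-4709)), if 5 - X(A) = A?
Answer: 1/3201 ≈ 0.00031240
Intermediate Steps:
X(A) = 5 - A
n(T) = (-4 + T)*(-2 + T) (n(T) = (T - 4)*(T - 2) = (-4 + T)*(-2 + T))
1/(((-1429 - 103) + n(X(7))) - 1*(-4709)) = 1/(((-1429 - 103) + (8 + (5 - 1*7)**2 - 6*(5 - 1*7))) - 1*(-4709)) = 1/((-1532 + (8 + (5 - 7)**2 - 6*(5 - 7))) + 4709) = 1/((-1532 + (8 + (-2)**2 - 6*(-2))) + 4709) = 1/((-1532 + (8 + 4 + 12)) + 4709) = 1/((-1532 + 24) + 4709) = 1/(-1508 + 4709) = 1/3201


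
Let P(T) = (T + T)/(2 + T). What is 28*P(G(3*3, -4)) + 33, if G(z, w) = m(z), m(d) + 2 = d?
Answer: 689/9 ≈ 76.556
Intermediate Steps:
m(d) = -2 + d
G(z, w) = -2 + z
P(T) = 2*T/(2 + T) (P(T) = (2*T)/(2 + T) = 2*T/(2 + T))
28*P(G(3*3, -4)) + 33 = 28*(2*(-2 + 3*3)/(2 + (-2 + 3*3))) + 33 = 28*(2*(-2 + 9)/(2 + (-2 + 9))) + 33 = 28*(2*7/(2 + 7)) + 33 = 28*(2*7/9) + 33 = 28*(2*7*(1/9)) + 33 = 28*(14/9) + 33 = 392/9 + 33 = 689/9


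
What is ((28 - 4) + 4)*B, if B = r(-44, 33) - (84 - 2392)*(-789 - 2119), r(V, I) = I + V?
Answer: -187926900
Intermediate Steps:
B = -6711675 (B = (33 - 44) - (84 - 2392)*(-789 - 2119) = -11 - (-2308)*(-2908) = -11 - 1*6711664 = -11 - 6711664 = -6711675)
((28 - 4) + 4)*B = ((28 - 4) + 4)*(-6711675) = (24 + 4)*(-6711675) = 28*(-6711675) = -187926900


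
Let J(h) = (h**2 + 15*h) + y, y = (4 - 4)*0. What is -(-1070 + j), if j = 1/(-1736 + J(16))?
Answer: 1326801/1240 ≈ 1070.0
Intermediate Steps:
y = 0 (y = 0*0 = 0)
J(h) = h**2 + 15*h (J(h) = (h**2 + 15*h) + 0 = h**2 + 15*h)
j = -1/1240 (j = 1/(-1736 + 16*(15 + 16)) = 1/(-1736 + 16*31) = 1/(-1736 + 496) = 1/(-1240) = -1/1240 ≈ -0.00080645)
-(-1070 + j) = -(-1070 - 1/1240) = -1*(-1326801/1240) = 1326801/1240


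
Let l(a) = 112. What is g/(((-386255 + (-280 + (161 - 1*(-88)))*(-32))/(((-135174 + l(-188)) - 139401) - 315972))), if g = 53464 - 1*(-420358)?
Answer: 14724268030/20277 ≈ 7.2616e+5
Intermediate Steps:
g = 473822 (g = 53464 + 420358 = 473822)
g/(((-386255 + (-280 + (161 - 1*(-88)))*(-32))/(((-135174 + l(-188)) - 139401) - 315972))) = 473822/(((-386255 + (-280 + (161 - 1*(-88)))*(-32))/(((-135174 + 112) - 139401) - 315972))) = 473822/(((-386255 + (-280 + (161 + 88))*(-32))/((-135062 - 139401) - 315972))) = 473822/(((-386255 + (-280 + 249)*(-32))/(-274463 - 315972))) = 473822/(((-386255 - 31*(-32))/(-590435))) = 473822/(((-386255 + 992)*(-1/590435))) = 473822/((-385263*(-1/590435))) = 473822/(385263/590435) = 473822*(590435/385263) = 14724268030/20277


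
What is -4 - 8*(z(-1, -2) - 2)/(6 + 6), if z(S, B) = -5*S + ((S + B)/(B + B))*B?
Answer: -5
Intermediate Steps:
z(S, B) = B/2 - 9*S/2 (z(S, B) = -5*S + ((B + S)/((2*B)))*B = -5*S + ((B + S)*(1/(2*B)))*B = -5*S + ((B + S)/(2*B))*B = -5*S + (B/2 + S/2) = B/2 - 9*S/2)
-4 - 8*(z(-1, -2) - 2)/(6 + 6) = -4 - 8*(((½)*(-2) - 9/2*(-1)) - 2)/(6 + 6) = -4 - 8*((-1 + 9/2) - 2)/12 = -4 - 8*(7/2 - 2)/12 = -4 - 12/12 = -4 - 8*⅛ = -4 - 1 = -5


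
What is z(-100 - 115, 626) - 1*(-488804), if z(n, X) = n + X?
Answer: 489215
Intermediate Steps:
z(n, X) = X + n
z(-100 - 115, 626) - 1*(-488804) = (626 + (-100 - 115)) - 1*(-488804) = (626 - 215) + 488804 = 411 + 488804 = 489215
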